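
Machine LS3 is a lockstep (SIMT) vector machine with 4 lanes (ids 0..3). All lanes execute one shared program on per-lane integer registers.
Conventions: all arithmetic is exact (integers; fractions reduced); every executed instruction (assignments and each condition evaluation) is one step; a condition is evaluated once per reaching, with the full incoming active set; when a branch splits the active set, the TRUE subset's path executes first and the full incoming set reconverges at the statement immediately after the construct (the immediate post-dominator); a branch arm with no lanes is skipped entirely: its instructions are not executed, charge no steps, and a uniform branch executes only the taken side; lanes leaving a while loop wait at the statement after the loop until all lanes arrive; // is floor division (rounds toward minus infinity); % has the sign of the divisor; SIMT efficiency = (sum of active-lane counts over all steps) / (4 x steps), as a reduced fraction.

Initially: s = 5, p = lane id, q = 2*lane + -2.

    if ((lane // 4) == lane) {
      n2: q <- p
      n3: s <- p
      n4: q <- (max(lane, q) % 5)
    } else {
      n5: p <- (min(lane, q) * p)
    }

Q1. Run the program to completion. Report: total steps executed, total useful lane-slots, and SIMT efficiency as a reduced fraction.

Answer: 5 steps, 10 useful, 1/2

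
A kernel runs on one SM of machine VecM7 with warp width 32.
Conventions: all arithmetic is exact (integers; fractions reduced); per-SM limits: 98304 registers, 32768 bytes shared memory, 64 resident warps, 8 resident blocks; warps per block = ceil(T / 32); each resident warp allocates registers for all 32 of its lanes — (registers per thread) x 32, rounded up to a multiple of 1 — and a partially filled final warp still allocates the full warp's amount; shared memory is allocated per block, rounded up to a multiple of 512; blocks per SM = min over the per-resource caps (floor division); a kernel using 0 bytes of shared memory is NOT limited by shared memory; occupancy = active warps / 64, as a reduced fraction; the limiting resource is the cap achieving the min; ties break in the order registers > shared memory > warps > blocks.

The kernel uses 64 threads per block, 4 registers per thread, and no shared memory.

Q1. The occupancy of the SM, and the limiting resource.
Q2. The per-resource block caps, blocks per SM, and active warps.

Answer: occupancy 1/4, limited by blocks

registers: 384 blocks
shared memory: no limit (kernel uses none)
warps: 32 blocks
blocks: 8 blocks

Answer: 8 blocks, 16 active warps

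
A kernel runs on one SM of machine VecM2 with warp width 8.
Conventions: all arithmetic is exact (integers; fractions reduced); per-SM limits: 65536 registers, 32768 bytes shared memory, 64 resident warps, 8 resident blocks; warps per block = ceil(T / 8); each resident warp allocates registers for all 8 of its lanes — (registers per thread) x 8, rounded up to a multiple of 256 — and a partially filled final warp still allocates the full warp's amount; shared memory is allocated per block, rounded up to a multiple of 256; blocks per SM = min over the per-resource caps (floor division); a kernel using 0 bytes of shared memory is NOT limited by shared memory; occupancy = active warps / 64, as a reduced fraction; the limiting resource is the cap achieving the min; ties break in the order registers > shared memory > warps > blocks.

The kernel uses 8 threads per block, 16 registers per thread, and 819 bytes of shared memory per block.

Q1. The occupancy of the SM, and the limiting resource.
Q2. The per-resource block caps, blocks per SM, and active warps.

Answer: occupancy 1/8, limited by blocks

registers: 256 blocks
shared memory: 32 blocks
warps: 64 blocks
blocks: 8 blocks

Answer: 8 blocks, 8 active warps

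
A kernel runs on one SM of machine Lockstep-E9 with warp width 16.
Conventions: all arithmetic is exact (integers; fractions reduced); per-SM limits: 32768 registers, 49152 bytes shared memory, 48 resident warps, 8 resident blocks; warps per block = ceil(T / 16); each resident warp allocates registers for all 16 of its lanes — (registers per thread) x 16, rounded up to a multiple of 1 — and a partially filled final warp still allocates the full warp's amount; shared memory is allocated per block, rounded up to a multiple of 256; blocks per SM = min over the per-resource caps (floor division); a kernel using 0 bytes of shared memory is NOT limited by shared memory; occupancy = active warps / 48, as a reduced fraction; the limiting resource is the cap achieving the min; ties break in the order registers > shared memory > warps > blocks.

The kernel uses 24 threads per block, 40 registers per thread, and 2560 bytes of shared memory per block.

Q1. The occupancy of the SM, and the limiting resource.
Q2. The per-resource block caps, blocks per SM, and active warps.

Answer: occupancy 1/3, limited by blocks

registers: 25 blocks
shared memory: 19 blocks
warps: 24 blocks
blocks: 8 blocks

Answer: 8 blocks, 16 active warps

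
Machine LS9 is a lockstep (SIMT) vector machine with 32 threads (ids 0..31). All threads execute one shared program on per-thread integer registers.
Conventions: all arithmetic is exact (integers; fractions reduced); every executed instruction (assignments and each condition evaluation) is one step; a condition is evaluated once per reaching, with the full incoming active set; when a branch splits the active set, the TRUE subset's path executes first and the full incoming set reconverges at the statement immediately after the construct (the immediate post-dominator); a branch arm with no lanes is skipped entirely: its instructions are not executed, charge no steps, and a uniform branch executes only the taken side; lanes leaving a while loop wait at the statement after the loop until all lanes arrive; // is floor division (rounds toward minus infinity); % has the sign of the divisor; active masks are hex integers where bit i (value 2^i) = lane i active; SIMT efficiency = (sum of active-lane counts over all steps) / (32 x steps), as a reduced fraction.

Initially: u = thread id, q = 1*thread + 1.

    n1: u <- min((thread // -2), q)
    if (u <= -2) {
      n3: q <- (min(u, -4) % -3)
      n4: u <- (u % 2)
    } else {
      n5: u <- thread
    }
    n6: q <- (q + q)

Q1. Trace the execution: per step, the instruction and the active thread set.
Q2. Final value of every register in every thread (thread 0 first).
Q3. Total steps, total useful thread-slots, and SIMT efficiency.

step 0: u <- min((thread // -2), q)  0xffffffff
step 1: eval (u <= -2)               0xffffffff
step 2: q <- (min(u, -4) % -3)       0xfffffff8
step 3: u <- (u % 2)                 0xfffffff8
step 4: u <- thread                  0x00000007
step 5: q <- (q + q)                 0xffffffff

Answer: 6 steps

u: 0,1,2,0,0,1,1,0,0,1,1,0,0,1,1,0,0,1,1,0,0,1,1,0,0,1,1,0,0,1,1,0
q: 2,4,6,-2,-2,-2,-2,-2,-2,-4,-4,0,0,-2,-2,-4,-4,0,0,-2,-2,-4,-4,0,0,-2,-2,-4,-4,0,0,-2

steps = 6; useful = 157; efficiency = 157/192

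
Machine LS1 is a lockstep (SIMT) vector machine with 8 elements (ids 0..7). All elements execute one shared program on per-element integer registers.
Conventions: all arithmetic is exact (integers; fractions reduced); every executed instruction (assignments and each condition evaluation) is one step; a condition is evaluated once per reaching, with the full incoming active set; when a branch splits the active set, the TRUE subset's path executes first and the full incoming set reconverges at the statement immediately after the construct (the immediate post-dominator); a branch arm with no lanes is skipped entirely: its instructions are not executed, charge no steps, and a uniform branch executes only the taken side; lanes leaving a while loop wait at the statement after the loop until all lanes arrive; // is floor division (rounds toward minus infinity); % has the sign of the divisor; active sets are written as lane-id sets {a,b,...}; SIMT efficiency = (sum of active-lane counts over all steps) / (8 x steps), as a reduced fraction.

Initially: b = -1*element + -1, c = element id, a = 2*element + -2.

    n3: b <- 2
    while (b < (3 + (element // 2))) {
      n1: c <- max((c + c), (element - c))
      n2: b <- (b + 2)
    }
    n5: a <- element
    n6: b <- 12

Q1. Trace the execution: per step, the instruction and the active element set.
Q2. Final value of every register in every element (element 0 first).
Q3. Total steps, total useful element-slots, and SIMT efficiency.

step 0: b <- 2                       {0,1,2,3,4,5,6,7}
step 1: eval (b < (3 + (element // 2))) {0,1,2,3,4,5,6,7}
step 2: c <- max((c + c), (element - c)) {0,1,2,3,4,5,6,7}
step 3: b <- (b + 2)                 {0,1,2,3,4,5,6,7}
step 4: eval (b < (3 + (element // 2))) {0,1,2,3,4,5,6,7}
step 5: c <- max((c + c), (element - c)) {4,5,6,7}
step 6: b <- (b + 2)                 {4,5,6,7}
step 7: eval (b < (3 + (element // 2))) {4,5,6,7}
step 8: a <- element                 {0,1,2,3,4,5,6,7}
step 9: b <- 12                      {0,1,2,3,4,5,6,7}

Answer: 10 steps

b: 12,12,12,12,12,12,12,12
c: 0,2,4,6,16,20,24,28
a: 0,1,2,3,4,5,6,7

steps = 10; useful = 68; efficiency = 68/80 = 17/20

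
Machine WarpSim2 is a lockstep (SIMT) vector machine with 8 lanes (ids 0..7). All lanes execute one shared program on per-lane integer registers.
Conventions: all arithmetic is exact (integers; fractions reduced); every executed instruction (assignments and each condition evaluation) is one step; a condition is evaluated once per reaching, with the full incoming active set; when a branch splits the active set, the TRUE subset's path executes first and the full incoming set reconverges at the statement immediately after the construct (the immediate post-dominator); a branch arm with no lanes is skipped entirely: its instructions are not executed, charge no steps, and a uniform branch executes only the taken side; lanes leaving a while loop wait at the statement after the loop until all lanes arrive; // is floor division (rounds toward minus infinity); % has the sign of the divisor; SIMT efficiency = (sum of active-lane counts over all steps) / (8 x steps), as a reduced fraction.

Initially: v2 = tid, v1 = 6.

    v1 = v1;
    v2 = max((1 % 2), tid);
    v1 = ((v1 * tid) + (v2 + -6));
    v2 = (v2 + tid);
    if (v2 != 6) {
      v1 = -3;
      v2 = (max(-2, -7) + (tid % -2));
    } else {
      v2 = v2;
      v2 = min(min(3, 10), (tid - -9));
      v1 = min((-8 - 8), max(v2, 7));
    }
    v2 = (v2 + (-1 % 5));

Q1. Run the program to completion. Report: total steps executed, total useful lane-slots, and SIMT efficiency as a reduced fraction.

Answer: 11 steps, 65 useful, 65/88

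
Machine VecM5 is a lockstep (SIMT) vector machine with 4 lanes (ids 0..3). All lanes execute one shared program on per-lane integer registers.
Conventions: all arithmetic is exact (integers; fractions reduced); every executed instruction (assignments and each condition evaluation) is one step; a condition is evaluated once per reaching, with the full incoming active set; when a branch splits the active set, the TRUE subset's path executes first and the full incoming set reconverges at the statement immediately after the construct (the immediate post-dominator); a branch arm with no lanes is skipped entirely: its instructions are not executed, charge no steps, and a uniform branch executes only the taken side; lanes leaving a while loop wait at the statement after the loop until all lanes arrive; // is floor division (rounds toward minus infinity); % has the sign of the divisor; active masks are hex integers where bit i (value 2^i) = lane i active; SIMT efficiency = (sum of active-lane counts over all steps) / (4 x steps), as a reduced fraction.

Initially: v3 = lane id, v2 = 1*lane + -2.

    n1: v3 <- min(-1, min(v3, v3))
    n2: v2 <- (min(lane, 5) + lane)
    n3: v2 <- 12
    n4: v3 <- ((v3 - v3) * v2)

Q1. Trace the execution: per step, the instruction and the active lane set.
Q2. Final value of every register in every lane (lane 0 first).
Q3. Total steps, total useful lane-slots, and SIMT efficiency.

step 0: v3 <- min(-1, min(v3, v3))   0xf
step 1: v2 <- (min(lane, 5) + lane)  0xf
step 2: v2 <- 12                     0xf
step 3: v3 <- ((v3 - v3) * v2)       0xf

Answer: 4 steps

v3: 0,0,0,0
v2: 12,12,12,12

steps = 4; useful = 16; efficiency = 16/16 = 1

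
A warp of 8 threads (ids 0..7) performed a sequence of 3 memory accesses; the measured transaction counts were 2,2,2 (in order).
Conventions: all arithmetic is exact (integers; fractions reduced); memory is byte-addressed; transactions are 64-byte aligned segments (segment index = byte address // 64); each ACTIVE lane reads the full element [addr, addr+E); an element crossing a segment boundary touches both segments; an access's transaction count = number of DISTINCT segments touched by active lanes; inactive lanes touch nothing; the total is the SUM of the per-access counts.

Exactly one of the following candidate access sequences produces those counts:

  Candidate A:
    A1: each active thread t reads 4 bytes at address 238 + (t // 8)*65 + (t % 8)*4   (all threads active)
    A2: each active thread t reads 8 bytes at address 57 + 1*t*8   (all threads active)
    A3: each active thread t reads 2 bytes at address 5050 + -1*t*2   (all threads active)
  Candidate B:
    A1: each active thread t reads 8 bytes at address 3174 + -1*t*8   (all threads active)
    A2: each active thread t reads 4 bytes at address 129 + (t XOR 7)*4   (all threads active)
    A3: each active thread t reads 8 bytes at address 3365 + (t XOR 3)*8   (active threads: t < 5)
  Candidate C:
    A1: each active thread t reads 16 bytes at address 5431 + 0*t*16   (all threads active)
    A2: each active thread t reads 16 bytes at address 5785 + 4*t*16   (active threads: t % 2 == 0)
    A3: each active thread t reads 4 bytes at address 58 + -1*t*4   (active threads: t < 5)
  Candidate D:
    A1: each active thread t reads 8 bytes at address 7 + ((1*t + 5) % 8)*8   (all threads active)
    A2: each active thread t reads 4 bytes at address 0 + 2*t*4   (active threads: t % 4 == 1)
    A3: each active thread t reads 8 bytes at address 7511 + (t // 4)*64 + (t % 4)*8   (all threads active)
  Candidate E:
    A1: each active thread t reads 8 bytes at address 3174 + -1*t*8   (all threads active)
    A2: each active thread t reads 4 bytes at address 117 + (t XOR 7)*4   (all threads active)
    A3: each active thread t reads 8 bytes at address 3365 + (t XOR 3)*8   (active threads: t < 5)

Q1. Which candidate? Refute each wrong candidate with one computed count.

A: A3 gives 1 transaction, not 2
B: A2 gives 1 transaction, not 2
C: A2 gives 4 transactions, not 2
D: A2 gives 1 transaction, not 2
E: all counts match (2,2,2)

Answer: E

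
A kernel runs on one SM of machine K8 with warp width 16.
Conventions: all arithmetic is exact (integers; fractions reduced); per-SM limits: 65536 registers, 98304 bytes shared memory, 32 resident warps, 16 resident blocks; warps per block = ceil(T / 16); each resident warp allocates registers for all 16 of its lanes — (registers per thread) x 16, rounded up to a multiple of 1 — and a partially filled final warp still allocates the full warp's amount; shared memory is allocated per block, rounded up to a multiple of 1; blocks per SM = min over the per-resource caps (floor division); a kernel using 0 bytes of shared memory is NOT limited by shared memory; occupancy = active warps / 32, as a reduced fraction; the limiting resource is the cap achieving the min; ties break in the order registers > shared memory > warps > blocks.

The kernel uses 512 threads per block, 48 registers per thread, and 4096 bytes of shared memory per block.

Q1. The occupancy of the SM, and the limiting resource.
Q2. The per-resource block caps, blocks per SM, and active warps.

Answer: occupancy 1, limited by warps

registers: 2 blocks
shared memory: 24 blocks
warps: 1 block
blocks: 16 blocks

Answer: 1 block, 32 active warps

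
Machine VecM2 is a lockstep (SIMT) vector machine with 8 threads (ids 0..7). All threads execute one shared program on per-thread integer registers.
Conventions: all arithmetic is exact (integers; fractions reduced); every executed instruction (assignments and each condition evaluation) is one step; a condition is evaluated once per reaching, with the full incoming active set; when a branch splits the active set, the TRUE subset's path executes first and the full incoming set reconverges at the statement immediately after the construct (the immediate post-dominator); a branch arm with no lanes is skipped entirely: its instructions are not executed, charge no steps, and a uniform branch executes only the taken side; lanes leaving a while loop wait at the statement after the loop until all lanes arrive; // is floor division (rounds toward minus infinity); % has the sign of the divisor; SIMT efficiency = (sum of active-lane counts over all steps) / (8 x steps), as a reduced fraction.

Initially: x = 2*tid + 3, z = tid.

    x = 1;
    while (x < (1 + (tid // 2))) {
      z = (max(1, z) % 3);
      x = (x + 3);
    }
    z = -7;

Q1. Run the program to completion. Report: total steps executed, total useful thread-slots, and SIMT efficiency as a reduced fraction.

Answer: 6 steps, 42 useful, 7/8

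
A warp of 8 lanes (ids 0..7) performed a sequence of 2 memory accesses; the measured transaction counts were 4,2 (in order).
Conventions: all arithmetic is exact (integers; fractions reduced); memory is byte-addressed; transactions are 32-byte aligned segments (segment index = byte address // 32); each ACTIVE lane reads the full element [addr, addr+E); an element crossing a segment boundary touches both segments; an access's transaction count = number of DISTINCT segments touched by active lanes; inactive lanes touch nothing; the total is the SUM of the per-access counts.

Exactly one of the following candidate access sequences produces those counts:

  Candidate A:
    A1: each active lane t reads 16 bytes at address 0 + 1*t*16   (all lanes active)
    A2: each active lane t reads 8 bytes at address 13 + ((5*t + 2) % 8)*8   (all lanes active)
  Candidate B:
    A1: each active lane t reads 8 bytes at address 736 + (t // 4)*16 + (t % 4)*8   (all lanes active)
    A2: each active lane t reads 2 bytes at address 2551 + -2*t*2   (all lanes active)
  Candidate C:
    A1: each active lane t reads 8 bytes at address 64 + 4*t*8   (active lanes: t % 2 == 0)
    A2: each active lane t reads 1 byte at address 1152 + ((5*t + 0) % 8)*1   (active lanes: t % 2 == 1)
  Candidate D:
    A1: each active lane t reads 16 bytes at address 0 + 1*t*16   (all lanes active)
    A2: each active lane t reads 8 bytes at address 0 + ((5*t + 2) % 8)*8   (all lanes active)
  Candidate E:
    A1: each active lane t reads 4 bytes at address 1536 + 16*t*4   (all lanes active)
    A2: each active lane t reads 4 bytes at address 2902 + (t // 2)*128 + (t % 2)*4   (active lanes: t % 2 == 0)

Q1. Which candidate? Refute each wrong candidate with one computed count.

A: A2 gives 3 transactions, not 2
B: A1 gives 2 transactions, not 4
C: A2 gives 1 transaction, not 2
E: A1 gives 8 transactions, not 4
D: all counts match (4,2)

Answer: D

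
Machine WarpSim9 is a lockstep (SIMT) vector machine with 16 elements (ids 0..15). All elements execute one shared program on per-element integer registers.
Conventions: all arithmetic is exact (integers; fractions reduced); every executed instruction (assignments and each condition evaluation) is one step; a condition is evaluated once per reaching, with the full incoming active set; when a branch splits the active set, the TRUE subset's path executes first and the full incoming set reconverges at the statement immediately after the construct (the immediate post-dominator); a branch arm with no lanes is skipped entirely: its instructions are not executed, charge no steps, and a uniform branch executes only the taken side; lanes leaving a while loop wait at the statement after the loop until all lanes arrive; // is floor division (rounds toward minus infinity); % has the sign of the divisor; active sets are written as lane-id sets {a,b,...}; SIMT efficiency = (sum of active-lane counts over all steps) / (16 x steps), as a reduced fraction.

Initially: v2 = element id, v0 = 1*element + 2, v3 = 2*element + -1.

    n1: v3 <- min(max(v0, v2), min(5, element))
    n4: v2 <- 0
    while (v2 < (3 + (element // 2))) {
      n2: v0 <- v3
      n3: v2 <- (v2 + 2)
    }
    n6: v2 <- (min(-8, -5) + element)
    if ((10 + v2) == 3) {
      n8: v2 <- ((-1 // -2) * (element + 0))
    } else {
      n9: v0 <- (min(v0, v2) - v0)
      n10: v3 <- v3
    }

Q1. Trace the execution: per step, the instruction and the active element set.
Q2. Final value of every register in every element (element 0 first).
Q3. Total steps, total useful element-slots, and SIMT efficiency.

step 0: v3 <- min(max(v0, v2), min(5, element)) {0,1,2,3,4,5,6,7,8,9,10,11,12,13,14,15}
step 1: v2 <- 0                      {0,1,2,3,4,5,6,7,8,9,10,11,12,13,14,15}
step 2: eval (v2 < (3 + (element // 2))) {0,1,2,3,4,5,6,7,8,9,10,11,12,13,14,15}
step 3: v0 <- v3                     {0,1,2,3,4,5,6,7,8,9,10,11,12,13,14,15}
step 4: v2 <- (v2 + 2)               {0,1,2,3,4,5,6,7,8,9,10,11,12,13,14,15}
step 5: eval (v2 < (3 + (element // 2))) {0,1,2,3,4,5,6,7,8,9,10,11,12,13,14,15}
step 6: v0 <- v3                     {0,1,2,3,4,5,6,7,8,9,10,11,12,13,14,15}
step 7: v2 <- (v2 + 2)               {0,1,2,3,4,5,6,7,8,9,10,11,12,13,14,15}
step 8: eval (v2 < (3 + (element // 2))) {0,1,2,3,4,5,6,7,8,9,10,11,12,13,14,15}
step 9: v0 <- v3                     {4,5,6,7,8,9,10,11,12,13,14,15}
step 10: v2 <- (v2 + 2)               {4,5,6,7,8,9,10,11,12,13,14,15}
step 11: eval (v2 < (3 + (element // 2))) {4,5,6,7,8,9,10,11,12,13,14,15}
step 12: v0 <- v3                     {8,9,10,11,12,13,14,15}
step 13: v2 <- (v2 + 2)               {8,9,10,11,12,13,14,15}
step 14: eval (v2 < (3 + (element // 2))) {8,9,10,11,12,13,14,15}
step 15: v0 <- v3                     {12,13,14,15}
step 16: v2 <- (v2 + 2)               {12,13,14,15}
step 17: eval (v2 < (3 + (element // 2))) {12,13,14,15}
step 18: v2 <- (min(-8, -5) + element) {0,1,2,3,4,5,6,7,8,9,10,11,12,13,14,15}
step 19: eval ((10 + v2) == 3)        {0,1,2,3,4,5,6,7,8,9,10,11,12,13,14,15}
step 20: v2 <- ((-1 // -2) * (element + 0)) {1}
step 21: v0 <- (min(v0, v2) - v0)     {0,2,3,4,5,6,7,8,9,10,11,12,13,14,15}
step 22: v3 <- v3                     {0,2,3,4,5,6,7,8,9,10,11,12,13,14,15}

Answer: 23 steps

v2: -8,0,-6,-5,-4,-3,-2,-1,0,1,2,3,4,5,6,7
v0: -8,1,-8,-8,-8,-8,-7,-6,-5,-4,-3,-2,-1,0,0,0
v3: 0,1,2,3,4,5,5,5,5,5,5,5,5,5,5,5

steps = 23; useful = 279; efficiency = 279/368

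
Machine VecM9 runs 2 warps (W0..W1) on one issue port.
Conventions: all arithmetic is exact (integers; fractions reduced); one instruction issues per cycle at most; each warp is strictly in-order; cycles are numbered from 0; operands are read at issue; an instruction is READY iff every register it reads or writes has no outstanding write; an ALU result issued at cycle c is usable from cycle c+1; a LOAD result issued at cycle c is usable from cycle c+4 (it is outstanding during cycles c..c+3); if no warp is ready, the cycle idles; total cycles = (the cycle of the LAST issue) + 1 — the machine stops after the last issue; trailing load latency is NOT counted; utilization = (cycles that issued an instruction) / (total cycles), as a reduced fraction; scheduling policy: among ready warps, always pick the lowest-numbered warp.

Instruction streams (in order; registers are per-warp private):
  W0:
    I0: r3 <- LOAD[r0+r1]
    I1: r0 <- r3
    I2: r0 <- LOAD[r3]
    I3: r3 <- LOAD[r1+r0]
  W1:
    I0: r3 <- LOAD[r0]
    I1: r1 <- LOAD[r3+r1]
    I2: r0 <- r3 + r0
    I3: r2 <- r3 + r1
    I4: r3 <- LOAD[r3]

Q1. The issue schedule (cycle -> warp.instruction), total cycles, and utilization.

cycle 0: W0.I0
cycle 1: W1.I0
cycle 2: idle
cycle 3: idle
cycle 4: W0.I1
cycle 5: W0.I2
cycle 6: W1.I1
cycle 7: W1.I2
cycle 8: idle
cycle 9: W0.I3
cycle 10: W1.I3
cycle 11: W1.I4

Answer: 12 cycles, utilization 3/4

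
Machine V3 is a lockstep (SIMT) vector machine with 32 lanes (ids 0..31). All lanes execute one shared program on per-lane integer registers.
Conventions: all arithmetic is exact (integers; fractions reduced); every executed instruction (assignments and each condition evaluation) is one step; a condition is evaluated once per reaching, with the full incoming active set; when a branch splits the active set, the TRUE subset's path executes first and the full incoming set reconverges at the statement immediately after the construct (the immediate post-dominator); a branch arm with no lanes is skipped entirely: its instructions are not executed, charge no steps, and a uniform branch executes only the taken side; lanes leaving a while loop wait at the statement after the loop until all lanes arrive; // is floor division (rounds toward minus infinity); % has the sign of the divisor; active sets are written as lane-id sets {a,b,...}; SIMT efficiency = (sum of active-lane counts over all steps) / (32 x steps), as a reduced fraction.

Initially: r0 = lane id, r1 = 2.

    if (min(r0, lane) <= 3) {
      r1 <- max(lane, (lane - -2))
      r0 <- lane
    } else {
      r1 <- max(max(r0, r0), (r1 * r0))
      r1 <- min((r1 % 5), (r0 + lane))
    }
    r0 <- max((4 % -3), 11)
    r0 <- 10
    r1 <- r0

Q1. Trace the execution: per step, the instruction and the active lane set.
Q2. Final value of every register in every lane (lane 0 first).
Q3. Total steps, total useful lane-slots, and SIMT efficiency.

step 0: eval (min(r0, lane) <= 3)    {0,1,2,3,4,5,6,7,8,9,10,11,12,13,14,15,16,17,18,19,20,21,22,23,24,25,26,27,28,29,30,31}
step 1: r1 <- max(lane, (lane - -2)) {0,1,2,3}
step 2: r0 <- lane                   {0,1,2,3}
step 3: r1 <- max(max(r0, r0), (r1 * r0)) {4,5,6,7,8,9,10,11,12,13,14,15,16,17,18,19,20,21,22,23,24,25,26,27,28,29,30,31}
step 4: r1 <- min((r1 % 5), (r0 + lane)) {4,5,6,7,8,9,10,11,12,13,14,15,16,17,18,19,20,21,22,23,24,25,26,27,28,29,30,31}
step 5: r0 <- max((4 % -3), 11)      {0,1,2,3,4,5,6,7,8,9,10,11,12,13,14,15,16,17,18,19,20,21,22,23,24,25,26,27,28,29,30,31}
step 6: r0 <- 10                     {0,1,2,3,4,5,6,7,8,9,10,11,12,13,14,15,16,17,18,19,20,21,22,23,24,25,26,27,28,29,30,31}
step 7: r1 <- r0                     {0,1,2,3,4,5,6,7,8,9,10,11,12,13,14,15,16,17,18,19,20,21,22,23,24,25,26,27,28,29,30,31}

Answer: 8 steps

r0: 10,10,10,10,10,10,10,10,10,10,10,10,10,10,10,10,10,10,10,10,10,10,10,10,10,10,10,10,10,10,10,10
r1: 10,10,10,10,10,10,10,10,10,10,10,10,10,10,10,10,10,10,10,10,10,10,10,10,10,10,10,10,10,10,10,10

steps = 8; useful = 192; efficiency = 192/256 = 3/4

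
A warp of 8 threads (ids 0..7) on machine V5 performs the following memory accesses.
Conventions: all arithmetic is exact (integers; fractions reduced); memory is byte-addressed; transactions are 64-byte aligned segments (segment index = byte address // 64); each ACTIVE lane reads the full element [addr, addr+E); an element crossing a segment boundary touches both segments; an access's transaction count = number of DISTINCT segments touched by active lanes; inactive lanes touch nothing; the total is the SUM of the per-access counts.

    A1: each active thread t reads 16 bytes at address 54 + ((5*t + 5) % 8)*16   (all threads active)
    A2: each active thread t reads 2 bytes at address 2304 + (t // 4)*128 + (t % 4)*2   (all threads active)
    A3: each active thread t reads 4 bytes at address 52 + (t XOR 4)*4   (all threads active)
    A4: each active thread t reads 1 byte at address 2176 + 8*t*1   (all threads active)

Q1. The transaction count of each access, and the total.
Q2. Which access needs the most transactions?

A1: 3 transactions
A2: 2 transactions
A3: 2 transactions
A4: 1 transaction

Answer: 3,2,2,1; total 8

Answer: A1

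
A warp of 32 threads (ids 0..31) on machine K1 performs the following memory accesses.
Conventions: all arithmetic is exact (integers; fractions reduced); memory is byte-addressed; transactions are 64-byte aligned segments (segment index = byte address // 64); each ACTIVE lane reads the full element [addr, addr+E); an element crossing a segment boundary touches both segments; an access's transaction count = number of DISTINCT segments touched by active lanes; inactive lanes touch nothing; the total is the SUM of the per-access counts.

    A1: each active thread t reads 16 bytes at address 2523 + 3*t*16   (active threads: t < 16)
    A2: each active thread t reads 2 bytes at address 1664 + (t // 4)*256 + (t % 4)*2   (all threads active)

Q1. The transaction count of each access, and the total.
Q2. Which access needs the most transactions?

A1: 12 transactions
A2: 8 transactions

Answer: 12,8; total 20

Answer: A1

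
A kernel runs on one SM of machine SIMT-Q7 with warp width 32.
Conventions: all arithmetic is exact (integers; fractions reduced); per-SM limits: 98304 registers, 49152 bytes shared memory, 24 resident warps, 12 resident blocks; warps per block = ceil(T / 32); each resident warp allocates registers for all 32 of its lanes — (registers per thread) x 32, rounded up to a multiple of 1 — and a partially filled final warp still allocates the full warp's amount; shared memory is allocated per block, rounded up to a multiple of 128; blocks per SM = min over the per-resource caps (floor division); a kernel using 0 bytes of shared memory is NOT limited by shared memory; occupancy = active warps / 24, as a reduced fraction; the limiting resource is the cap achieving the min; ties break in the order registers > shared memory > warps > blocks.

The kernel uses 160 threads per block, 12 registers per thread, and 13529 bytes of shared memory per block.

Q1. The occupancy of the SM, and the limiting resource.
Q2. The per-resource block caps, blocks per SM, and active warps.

Answer: occupancy 5/8, limited by shared memory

registers: 51 blocks
shared memory: 3 blocks
warps: 4 blocks
blocks: 12 blocks

Answer: 3 blocks, 15 active warps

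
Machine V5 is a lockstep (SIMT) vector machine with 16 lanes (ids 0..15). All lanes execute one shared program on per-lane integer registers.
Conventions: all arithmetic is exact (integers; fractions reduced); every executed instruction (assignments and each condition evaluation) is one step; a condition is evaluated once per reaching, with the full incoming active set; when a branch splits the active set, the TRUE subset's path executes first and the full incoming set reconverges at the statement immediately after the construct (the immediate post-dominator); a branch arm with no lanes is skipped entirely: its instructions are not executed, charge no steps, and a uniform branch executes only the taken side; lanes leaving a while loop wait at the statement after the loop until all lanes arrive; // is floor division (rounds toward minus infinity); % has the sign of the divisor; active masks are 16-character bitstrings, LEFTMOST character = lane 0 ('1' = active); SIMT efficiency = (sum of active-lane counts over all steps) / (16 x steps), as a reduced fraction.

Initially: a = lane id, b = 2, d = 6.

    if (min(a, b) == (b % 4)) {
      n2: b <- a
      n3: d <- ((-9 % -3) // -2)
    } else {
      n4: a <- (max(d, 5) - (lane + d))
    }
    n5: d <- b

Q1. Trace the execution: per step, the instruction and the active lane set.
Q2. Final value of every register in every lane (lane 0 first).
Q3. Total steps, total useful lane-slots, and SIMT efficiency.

step 0: eval (min(a, b) == (b % 4))  1111111111111111
step 1: b <- a                       0011111111111111
step 2: d <- ((-9 % -3) // -2)       0011111111111111
step 3: a <- (max(d, 5) - (lane + d)) 1100000000000000
step 4: d <- b                       1111111111111111

Answer: 5 steps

a: 0,-1,2,3,4,5,6,7,8,9,10,11,12,13,14,15
b: 2,2,2,3,4,5,6,7,8,9,10,11,12,13,14,15
d: 2,2,2,3,4,5,6,7,8,9,10,11,12,13,14,15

steps = 5; useful = 62; efficiency = 62/80 = 31/40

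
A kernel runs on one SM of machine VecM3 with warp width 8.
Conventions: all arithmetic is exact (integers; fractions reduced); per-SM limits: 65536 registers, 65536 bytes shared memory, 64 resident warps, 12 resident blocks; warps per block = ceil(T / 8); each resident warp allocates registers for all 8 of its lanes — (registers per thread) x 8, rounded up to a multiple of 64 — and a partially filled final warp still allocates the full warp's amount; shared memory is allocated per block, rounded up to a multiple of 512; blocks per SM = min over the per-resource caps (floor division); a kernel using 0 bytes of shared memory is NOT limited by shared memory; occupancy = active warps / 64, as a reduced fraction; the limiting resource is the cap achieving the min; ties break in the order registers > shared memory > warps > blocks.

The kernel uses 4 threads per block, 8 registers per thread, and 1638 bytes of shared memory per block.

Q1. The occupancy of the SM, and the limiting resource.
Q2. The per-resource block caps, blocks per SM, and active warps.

Answer: occupancy 3/16, limited by blocks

registers: 1024 blocks
shared memory: 32 blocks
warps: 64 blocks
blocks: 12 blocks

Answer: 12 blocks, 12 active warps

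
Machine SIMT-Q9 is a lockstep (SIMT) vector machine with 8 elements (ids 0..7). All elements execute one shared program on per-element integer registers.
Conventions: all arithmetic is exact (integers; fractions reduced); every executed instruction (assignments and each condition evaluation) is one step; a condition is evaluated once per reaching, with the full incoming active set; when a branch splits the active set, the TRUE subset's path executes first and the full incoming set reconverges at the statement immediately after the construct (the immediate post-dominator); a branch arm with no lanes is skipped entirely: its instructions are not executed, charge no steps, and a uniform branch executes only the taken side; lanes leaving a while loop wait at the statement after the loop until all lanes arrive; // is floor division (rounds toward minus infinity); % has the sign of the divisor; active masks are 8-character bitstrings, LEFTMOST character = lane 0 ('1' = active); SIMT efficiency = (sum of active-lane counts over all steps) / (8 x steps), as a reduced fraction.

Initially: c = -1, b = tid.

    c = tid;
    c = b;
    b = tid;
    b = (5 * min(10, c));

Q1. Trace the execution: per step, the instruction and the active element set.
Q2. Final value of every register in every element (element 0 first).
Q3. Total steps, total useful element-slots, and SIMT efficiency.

step 0: c <- tid                     11111111
step 1: c <- b                       11111111
step 2: b <- tid                     11111111
step 3: b <- (5 * min(10, c))        11111111

Answer: 4 steps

c: 0,1,2,3,4,5,6,7
b: 0,5,10,15,20,25,30,35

steps = 4; useful = 32; efficiency = 32/32 = 1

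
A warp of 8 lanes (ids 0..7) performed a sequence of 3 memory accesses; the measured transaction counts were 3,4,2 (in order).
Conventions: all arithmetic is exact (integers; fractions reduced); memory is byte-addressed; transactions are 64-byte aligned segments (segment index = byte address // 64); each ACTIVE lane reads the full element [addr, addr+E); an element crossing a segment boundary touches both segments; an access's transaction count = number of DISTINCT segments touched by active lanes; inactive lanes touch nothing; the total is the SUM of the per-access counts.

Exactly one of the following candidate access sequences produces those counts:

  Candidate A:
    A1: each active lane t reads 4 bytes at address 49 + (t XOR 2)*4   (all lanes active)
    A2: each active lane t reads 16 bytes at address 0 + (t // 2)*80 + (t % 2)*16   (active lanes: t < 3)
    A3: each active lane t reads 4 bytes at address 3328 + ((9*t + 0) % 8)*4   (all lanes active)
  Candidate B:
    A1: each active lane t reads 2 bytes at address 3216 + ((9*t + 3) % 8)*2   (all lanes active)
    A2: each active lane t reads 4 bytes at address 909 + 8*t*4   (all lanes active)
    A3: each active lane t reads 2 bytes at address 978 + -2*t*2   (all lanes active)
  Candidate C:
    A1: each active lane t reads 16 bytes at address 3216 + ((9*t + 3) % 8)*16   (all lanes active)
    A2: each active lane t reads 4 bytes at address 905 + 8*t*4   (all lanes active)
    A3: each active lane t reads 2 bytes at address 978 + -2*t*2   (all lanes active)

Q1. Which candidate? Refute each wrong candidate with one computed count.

A: A1 gives 2 transactions, not 3
B: A1 gives 1 transaction, not 3
C: all counts match (3,4,2)

Answer: C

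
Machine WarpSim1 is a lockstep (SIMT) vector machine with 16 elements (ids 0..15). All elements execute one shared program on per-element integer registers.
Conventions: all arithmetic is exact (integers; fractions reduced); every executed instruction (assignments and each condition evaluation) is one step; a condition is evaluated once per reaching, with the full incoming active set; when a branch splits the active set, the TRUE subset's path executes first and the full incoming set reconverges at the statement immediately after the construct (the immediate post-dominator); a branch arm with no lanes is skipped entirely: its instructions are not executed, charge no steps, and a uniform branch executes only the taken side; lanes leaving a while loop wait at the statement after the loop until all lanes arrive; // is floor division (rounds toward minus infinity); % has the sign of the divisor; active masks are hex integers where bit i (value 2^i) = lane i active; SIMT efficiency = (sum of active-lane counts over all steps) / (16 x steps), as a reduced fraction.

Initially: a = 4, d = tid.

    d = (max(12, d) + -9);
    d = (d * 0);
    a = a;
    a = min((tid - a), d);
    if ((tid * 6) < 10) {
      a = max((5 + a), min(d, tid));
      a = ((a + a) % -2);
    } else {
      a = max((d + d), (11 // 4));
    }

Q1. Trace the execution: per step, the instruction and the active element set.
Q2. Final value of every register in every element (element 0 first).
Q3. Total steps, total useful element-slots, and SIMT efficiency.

step 0: d <- (max(12, d) + -9)       0xffff
step 1: d <- (d * 0)                 0xffff
step 2: a <- a                       0xffff
step 3: a <- min((tid - a), d)       0xffff
step 4: eval ((tid * 6) < 10)        0xffff
step 5: a <- max((5 + a), min(d, tid)) 0x0003
step 6: a <- ((a + a) % -2)          0x0003
step 7: a <- max((d + d), (11 // 4)) 0xfffc

Answer: 8 steps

a: 0,0,2,2,2,2,2,2,2,2,2,2,2,2,2,2
d: 0,0,0,0,0,0,0,0,0,0,0,0,0,0,0,0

steps = 8; useful = 98; efficiency = 98/128 = 49/64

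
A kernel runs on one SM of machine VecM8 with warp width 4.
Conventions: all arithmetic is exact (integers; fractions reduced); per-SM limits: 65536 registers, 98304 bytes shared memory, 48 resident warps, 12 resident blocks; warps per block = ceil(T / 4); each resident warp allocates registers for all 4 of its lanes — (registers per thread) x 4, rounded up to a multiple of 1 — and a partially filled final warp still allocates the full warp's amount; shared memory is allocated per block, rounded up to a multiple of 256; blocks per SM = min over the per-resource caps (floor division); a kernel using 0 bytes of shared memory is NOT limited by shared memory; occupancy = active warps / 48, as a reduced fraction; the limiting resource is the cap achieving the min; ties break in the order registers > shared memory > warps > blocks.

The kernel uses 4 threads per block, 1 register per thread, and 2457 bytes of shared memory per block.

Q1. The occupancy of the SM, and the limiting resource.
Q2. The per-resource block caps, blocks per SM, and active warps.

Answer: occupancy 1/4, limited by blocks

registers: 16384 blocks
shared memory: 38 blocks
warps: 48 blocks
blocks: 12 blocks

Answer: 12 blocks, 12 active warps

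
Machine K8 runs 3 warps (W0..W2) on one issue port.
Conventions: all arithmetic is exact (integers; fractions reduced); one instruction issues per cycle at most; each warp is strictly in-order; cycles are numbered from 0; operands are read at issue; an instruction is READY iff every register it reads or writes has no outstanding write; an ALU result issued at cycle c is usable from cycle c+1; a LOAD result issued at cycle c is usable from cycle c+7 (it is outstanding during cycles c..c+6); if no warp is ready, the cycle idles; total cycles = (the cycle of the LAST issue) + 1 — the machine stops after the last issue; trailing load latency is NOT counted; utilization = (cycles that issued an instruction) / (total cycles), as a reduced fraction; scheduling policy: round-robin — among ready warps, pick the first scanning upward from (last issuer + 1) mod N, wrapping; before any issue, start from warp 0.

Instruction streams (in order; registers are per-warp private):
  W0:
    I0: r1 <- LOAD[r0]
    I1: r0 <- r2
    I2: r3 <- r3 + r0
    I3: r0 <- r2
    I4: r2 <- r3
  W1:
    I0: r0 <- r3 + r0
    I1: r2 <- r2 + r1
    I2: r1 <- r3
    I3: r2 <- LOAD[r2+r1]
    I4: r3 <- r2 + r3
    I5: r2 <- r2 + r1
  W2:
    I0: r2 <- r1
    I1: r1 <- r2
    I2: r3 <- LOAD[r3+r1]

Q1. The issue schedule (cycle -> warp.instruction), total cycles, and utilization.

cycle 0: W0.I0
cycle 1: W1.I0
cycle 2: W2.I0
cycle 3: W0.I1
cycle 4: W1.I1
cycle 5: W2.I1
cycle 6: W0.I2
cycle 7: W1.I2
cycle 8: W2.I2
cycle 9: W0.I3
cycle 10: W1.I3
cycle 11: W0.I4
cycle 12: idle
cycle 13: idle
cycle 14: idle
cycle 15: idle
cycle 16: idle
cycle 17: W1.I4
cycle 18: W1.I5

Answer: 19 cycles, utilization 14/19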